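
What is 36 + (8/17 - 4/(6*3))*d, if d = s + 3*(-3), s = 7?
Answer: 5432/153 ≈ 35.503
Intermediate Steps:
d = -2 (d = 7 + 3*(-3) = 7 - 9 = -2)
36 + (8/17 - 4/(6*3))*d = 36 + (8/17 - 4/(6*3))*(-2) = 36 + (8*(1/17) - 4/18)*(-2) = 36 + (8/17 - 4*1/18)*(-2) = 36 + (8/17 - 2/9)*(-2) = 36 + (38/153)*(-2) = 36 - 76/153 = 5432/153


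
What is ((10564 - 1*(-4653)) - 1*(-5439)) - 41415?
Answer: -20759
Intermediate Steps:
((10564 - 1*(-4653)) - 1*(-5439)) - 41415 = ((10564 + 4653) + 5439) - 41415 = (15217 + 5439) - 41415 = 20656 - 41415 = -20759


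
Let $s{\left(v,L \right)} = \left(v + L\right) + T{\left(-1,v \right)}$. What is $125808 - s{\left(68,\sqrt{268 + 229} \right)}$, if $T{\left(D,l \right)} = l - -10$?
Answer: $125662 - \sqrt{497} \approx 1.2564 \cdot 10^{5}$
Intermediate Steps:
$T{\left(D,l \right)} = 10 + l$ ($T{\left(D,l \right)} = l + 10 = 10 + l$)
$s{\left(v,L \right)} = 10 + L + 2 v$ ($s{\left(v,L \right)} = \left(v + L\right) + \left(10 + v\right) = \left(L + v\right) + \left(10 + v\right) = 10 + L + 2 v$)
$125808 - s{\left(68,\sqrt{268 + 229} \right)} = 125808 - \left(10 + \sqrt{268 + 229} + 2 \cdot 68\right) = 125808 - \left(10 + \sqrt{497} + 136\right) = 125808 - \left(146 + \sqrt{497}\right) = 125662 - \sqrt{497}$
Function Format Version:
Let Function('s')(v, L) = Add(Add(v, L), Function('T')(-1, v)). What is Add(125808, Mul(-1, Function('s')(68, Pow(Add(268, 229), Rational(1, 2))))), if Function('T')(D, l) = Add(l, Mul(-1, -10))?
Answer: Add(125662, Mul(-1, Pow(497, Rational(1, 2)))) ≈ 1.2564e+5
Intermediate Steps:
Function('T')(D, l) = Add(10, l) (Function('T')(D, l) = Add(l, 10) = Add(10, l))
Function('s')(v, L) = Add(10, L, Mul(2, v)) (Function('s')(v, L) = Add(Add(v, L), Add(10, v)) = Add(Add(L, v), Add(10, v)) = Add(10, L, Mul(2, v)))
Add(125808, Mul(-1, Function('s')(68, Pow(Add(268, 229), Rational(1, 2))))) = Add(125808, Mul(-1, Add(10, Pow(Add(268, 229), Rational(1, 2)), Mul(2, 68)))) = Add(125808, Mul(-1, Add(10, Pow(497, Rational(1, 2)), 136))) = Add(125808, Mul(-1, Add(146, Pow(497, Rational(1, 2))))) = Add(125808, Add(-146, Mul(-1, Pow(497, Rational(1, 2))))) = Add(125662, Mul(-1, Pow(497, Rational(1, 2))))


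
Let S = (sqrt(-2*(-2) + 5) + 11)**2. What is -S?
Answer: -196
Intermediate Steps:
S = 196 (S = (sqrt(4 + 5) + 11)**2 = (sqrt(9) + 11)**2 = (3 + 11)**2 = 14**2 = 196)
-S = -1*196 = -196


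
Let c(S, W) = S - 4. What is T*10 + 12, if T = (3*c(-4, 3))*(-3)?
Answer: 732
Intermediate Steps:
c(S, W) = -4 + S
T = 72 (T = (3*(-4 - 4))*(-3) = (3*(-8))*(-3) = -24*(-3) = 72)
T*10 + 12 = 72*10 + 12 = 720 + 12 = 732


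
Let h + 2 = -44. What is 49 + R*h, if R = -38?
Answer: 1797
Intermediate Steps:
h = -46 (h = -2 - 44 = -46)
49 + R*h = 49 - 38*(-46) = 49 + 1748 = 1797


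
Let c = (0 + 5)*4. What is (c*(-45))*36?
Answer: -32400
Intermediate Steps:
c = 20 (c = 5*4 = 20)
(c*(-45))*36 = (20*(-45))*36 = -900*36 = -32400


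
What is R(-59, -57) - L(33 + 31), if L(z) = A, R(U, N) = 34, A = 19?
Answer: 15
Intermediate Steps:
L(z) = 19
R(-59, -57) - L(33 + 31) = 34 - 1*19 = 34 - 19 = 15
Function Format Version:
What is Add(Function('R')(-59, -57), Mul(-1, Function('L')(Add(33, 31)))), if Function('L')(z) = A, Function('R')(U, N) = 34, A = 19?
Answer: 15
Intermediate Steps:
Function('L')(z) = 19
Add(Function('R')(-59, -57), Mul(-1, Function('L')(Add(33, 31)))) = Add(34, Mul(-1, 19)) = Add(34, -19) = 15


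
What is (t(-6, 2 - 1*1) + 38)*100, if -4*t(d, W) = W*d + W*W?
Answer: 3925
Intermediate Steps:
t(d, W) = -W²/4 - W*d/4 (t(d, W) = -(W*d + W*W)/4 = -(W*d + W²)/4 = -(W² + W*d)/4 = -W²/4 - W*d/4)
(t(-6, 2 - 1*1) + 38)*100 = (-(2 - 1*1)*((2 - 1*1) - 6)/4 + 38)*100 = (-(2 - 1)*((2 - 1) - 6)/4 + 38)*100 = (-¼*1*(1 - 6) + 38)*100 = (-¼*1*(-5) + 38)*100 = (5/4 + 38)*100 = (157/4)*100 = 3925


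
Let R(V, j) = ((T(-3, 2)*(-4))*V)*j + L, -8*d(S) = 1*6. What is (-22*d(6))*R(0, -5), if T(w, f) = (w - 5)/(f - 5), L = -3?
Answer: -99/2 ≈ -49.500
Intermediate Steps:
d(S) = -¾ (d(S) = -6/8 = -⅛*6 = -¾)
T(w, f) = (-5 + w)/(-5 + f)
R(V, j) = -3 - 32*V*j/3 (R(V, j) = ((((-5 - 3)/(-5 + 2))*(-4))*V)*j - 3 = (((-8/(-3))*(-4))*V)*j - 3 = ((-⅓*(-8)*(-4))*V)*j - 3 = (((8/3)*(-4))*V)*j - 3 = (-32*V/3)*j - 3 = -32*V*j/3 - 3 = -3 - 32*V*j/3)
(-22*d(6))*R(0, -5) = (-22*(-¾))*(-3 - 32/3*0*(-5)) = 33*(-3 + 0)/2 = (33/2)*(-3) = -99/2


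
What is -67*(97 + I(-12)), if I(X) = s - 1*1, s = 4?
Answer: -6700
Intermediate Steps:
I(X) = 3 (I(X) = 4 - 1*1 = 4 - 1 = 3)
-67*(97 + I(-12)) = -67*(97 + 3) = -67*100 = -6700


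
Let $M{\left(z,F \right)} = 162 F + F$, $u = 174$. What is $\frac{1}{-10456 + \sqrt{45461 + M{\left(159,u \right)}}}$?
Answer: $- \frac{10456}{109254113} - \frac{\sqrt{73823}}{109254113} \approx -9.819 \cdot 10^{-5}$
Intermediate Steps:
$M{\left(z,F \right)} = 163 F$
$\frac{1}{-10456 + \sqrt{45461 + M{\left(159,u \right)}}} = \frac{1}{-10456 + \sqrt{45461 + 163 \cdot 174}} = \frac{1}{-10456 + \sqrt{45461 + 28362}} = \frac{1}{-10456 + \sqrt{73823}}$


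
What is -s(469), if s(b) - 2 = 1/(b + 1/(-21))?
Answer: -19717/9848 ≈ -2.0021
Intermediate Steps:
s(b) = 2 + 1/(-1/21 + b) (s(b) = 2 + 1/(b + 1/(-21)) = 2 + 1/(b - 1/21) = 2 + 1/(-1/21 + b))
-s(469) = -(19 + 42*469)/(-1 + 21*469) = -(19 + 19698)/(-1 + 9849) = -19717/9848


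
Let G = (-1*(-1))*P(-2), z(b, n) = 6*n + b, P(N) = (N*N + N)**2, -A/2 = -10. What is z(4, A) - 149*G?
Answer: -472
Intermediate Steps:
A = 20 (A = -2*(-10) = 20)
P(N) = (N + N**2)**2 (P(N) = (N**2 + N)**2 = (N + N**2)**2)
z(b, n) = b + 6*n
G = 4 (G = (-1*(-1))*((-2)**2*(1 - 2)**2) = 1*(4*(-1)**2) = 1*(4*1) = 1*4 = 4)
z(4, A) - 149*G = (4 + 6*20) - 149*4 = (4 + 120) - 596 = 124 - 596 = -472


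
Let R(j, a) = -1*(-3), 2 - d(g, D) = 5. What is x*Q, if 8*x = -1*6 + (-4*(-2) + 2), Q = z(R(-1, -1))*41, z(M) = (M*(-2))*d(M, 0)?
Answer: 369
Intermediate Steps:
d(g, D) = -3 (d(g, D) = 2 - 1*5 = 2 - 5 = -3)
R(j, a) = 3
z(M) = 6*M (z(M) = (M*(-2))*(-3) = -2*M*(-3) = 6*M)
Q = 738 (Q = (6*3)*41 = 18*41 = 738)
x = 1/2 (x = (-1*6 + (-4*(-2) + 2))/8 = (-6 + (8 + 2))/8 = (-6 + 10)/8 = (1/8)*4 = 1/2 ≈ 0.50000)
x*Q = (1/2)*738 = 369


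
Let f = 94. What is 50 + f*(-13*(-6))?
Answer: 7382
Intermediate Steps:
50 + f*(-13*(-6)) = 50 + 94*(-13*(-6)) = 50 + 94*78 = 50 + 7332 = 7382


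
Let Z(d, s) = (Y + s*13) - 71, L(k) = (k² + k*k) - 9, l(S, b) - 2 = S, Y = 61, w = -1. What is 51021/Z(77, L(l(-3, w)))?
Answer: -51021/101 ≈ -505.16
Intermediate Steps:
l(S, b) = 2 + S
L(k) = -9 + 2*k² (L(k) = (k² + k²) - 9 = 2*k² - 9 = -9 + 2*k²)
Z(d, s) = -10 + 13*s (Z(d, s) = (61 + s*13) - 71 = (61 + 13*s) - 71 = -10 + 13*s)
51021/Z(77, L(l(-3, w))) = 51021/(-10 + 13*(-9 + 2*(2 - 3)²)) = 51021/(-10 + 13*(-9 + 2*(-1)²)) = 51021/(-10 + 13*(-9 + 2*1)) = 51021/(-10 + 13*(-9 + 2)) = 51021/(-10 + 13*(-7)) = 51021/(-10 - 91) = 51021/(-101) = 51021*(-1/101) = -51021/101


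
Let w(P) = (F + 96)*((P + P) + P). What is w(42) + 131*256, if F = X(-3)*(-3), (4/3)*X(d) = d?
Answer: 92965/2 ≈ 46483.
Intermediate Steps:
X(d) = 3*d/4
F = 27/4 (F = ((3/4)*(-3))*(-3) = -9/4*(-3) = 27/4 ≈ 6.7500)
w(P) = 1233*P/4 (w(P) = (27/4 + 96)*((P + P) + P) = 411*(2*P + P)/4 = 411*(3*P)/4 = 1233*P/4)
w(42) + 131*256 = (1233/4)*42 + 131*256 = 25893/2 + 33536 = 92965/2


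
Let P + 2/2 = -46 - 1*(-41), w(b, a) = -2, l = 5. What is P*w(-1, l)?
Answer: 12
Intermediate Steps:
P = -6 (P = -1 + (-46 - 1*(-41)) = -1 + (-46 + 41) = -1 - 5 = -6)
P*w(-1, l) = -6*(-2) = 12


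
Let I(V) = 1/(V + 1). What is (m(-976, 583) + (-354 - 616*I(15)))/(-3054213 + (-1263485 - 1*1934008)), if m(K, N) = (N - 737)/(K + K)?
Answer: 383003/6101665056 ≈ 6.2770e-5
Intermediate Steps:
m(K, N) = (-737 + N)/(2*K) (m(K, N) = (-737 + N)/((2*K)) = (-737 + N)*(1/(2*K)) = (-737 + N)/(2*K))
I(V) = 1/(1 + V)
(m(-976, 583) + (-354 - 616*I(15)))/(-3054213 + (-1263485 - 1*1934008)) = ((½)*(-737 + 583)/(-976) + (-354 - 616/(1 + 15)))/(-3054213 + (-1263485 - 1*1934008)) = ((½)*(-1/976)*(-154) + (-354 - 616/16))/(-3054213 + (-1263485 - 1934008)) = (77/976 + (-354 - 616*1/16))/(-3054213 - 3197493) = (77/976 + (-354 - 77/2))/(-6251706) = (77/976 - 785/2)*(-1/6251706) = -383003/976*(-1/6251706) = 383003/6101665056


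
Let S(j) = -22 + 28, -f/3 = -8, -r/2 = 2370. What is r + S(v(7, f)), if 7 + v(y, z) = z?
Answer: -4734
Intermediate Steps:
r = -4740 (r = -2*2370 = -4740)
f = 24 (f = -3*(-8) = 24)
v(y, z) = -7 + z
S(j) = 6
r + S(v(7, f)) = -4740 + 6 = -4734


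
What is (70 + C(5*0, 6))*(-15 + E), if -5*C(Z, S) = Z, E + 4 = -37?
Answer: -3920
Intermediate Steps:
E = -41 (E = -4 - 37 = -41)
C(Z, S) = -Z/5
(70 + C(5*0, 6))*(-15 + E) = (70 - 0)*(-15 - 41) = (70 - ⅕*0)*(-56) = (70 + 0)*(-56) = 70*(-56) = -3920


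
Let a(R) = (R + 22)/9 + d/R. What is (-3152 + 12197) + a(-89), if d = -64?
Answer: 7239658/801 ≈ 9038.3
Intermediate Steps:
a(R) = 22/9 - 64/R + R/9 (a(R) = (R + 22)/9 - 64/R = (22 + R)*(1/9) - 64/R = (22/9 + R/9) - 64/R = 22/9 - 64/R + R/9)
(-3152 + 12197) + a(-89) = (-3152 + 12197) + (1/9)*(-576 - 89*(22 - 89))/(-89) = 9045 + (1/9)*(-1/89)*(-576 - 89*(-67)) = 9045 + (1/9)*(-1/89)*(-576 + 5963) = 9045 + (1/9)*(-1/89)*5387 = 9045 - 5387/801 = 7239658/801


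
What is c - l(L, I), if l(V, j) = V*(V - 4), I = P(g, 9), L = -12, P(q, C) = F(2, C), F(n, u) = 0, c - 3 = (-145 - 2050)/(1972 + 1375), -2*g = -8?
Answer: -634778/3347 ≈ -189.66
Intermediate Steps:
g = 4 (g = -½*(-8) = 4)
c = 7846/3347 (c = 3 + (-145 - 2050)/(1972 + 1375) = 3 - 2195/3347 = 7846/3347 ≈ 2.3442)
P(q, C) = 0
I = 0
l(V, j) = V*(-4 + V)
c - l(L, I) = 7846/3347 - (-12)*(-4 - 12) = 7846/3347 - (-12)*(-16) = 7846/3347 - 1*192 = 7846/3347 - 192 = -634778/3347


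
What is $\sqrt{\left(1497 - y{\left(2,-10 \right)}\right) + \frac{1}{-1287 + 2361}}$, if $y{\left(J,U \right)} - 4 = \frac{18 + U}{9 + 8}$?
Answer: $\frac{\sqrt{497541801702}}{18258} \approx 38.633$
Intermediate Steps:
$y{\left(J,U \right)} = \frac{86}{17} + \frac{U}{17}$ ($y{\left(J,U \right)} = 4 + \frac{18 + U}{9 + 8} = 4 + \frac{18 + U}{17} = 4 + \left(18 + U\right) \frac{1}{17} = 4 + \left(\frac{18}{17} + \frac{U}{17}\right) = \frac{86}{17} + \frac{U}{17}$)
$\sqrt{\left(1497 - y{\left(2,-10 \right)}\right) + \frac{1}{-1287 + 2361}} = \sqrt{\left(1497 - \left(\frac{86}{17} + \frac{1}{17} \left(-10\right)\right)\right) + \frac{1}{-1287 + 2361}} = \sqrt{\left(1497 - \left(\frac{86}{17} - \frac{10}{17}\right)\right) + \frac{1}{1074}} = \sqrt{\left(1497 - \frac{76}{17}\right) + \frac{1}{1074}} = \sqrt{\frac{25373}{17} + \frac{1}{1074}} = \sqrt{\frac{27250619}{18258}} = \frac{\sqrt{497541801702}}{18258}$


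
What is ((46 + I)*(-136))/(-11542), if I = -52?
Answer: -408/5771 ≈ -0.070698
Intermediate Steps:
((46 + I)*(-136))/(-11542) = ((46 - 52)*(-136))/(-11542) = -6*(-136)*(-1/11542) = 816*(-1/11542) = -408/5771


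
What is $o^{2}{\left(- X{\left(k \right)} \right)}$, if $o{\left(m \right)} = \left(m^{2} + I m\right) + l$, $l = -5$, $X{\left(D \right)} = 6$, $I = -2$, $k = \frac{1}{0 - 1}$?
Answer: $1849$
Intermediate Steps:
$k = -1$ ($k = \frac{1}{-1} = -1$)
$o{\left(m \right)} = -5 + m^{2} - 2 m$ ($o{\left(m \right)} = \left(m^{2} - 2 m\right) - 5 = -5 + m^{2} - 2 m$)
$o^{2}{\left(- X{\left(k \right)} \right)} = \left(-5 + \left(\left(-1\right) 6\right)^{2} - 2 \left(\left(-1\right) 6\right)\right)^{2} = \left(-5 + \left(-6\right)^{2} - -12\right)^{2} = \left(-5 + 36 + 12\right)^{2} = 43^{2} = 1849$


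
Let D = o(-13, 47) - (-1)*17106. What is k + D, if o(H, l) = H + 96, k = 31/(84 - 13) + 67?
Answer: 1225207/71 ≈ 17256.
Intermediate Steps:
k = 4788/71 (k = 31/71 + 67 = 4788/71 ≈ 67.437)
o(H, l) = 96 + H
D = 17189 (D = (96 - 13) - (-1)*17106 = 83 - 1*(-17106) = 83 + 17106 = 17189)
k + D = 4788/71 + 17189 = 1225207/71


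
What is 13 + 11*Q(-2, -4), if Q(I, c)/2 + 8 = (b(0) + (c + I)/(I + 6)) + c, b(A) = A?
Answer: -284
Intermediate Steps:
Q(I, c) = -16 + 2*c + 2*(I + c)/(6 + I) (Q(I, c) = -16 + 2*((0 + (c + I)/(I + 6)) + c) = -16 + 2*((0 + (I + c)/(6 + I)) + c) = -16 + 2*((I + c)/(6 + I) + c) = -16 + 2*(c + (I + c)/(6 + I)) = -16 + (2*c + 2*(I + c)/(6 + I)) = -16 + 2*c + 2*(I + c)/(6 + I))
13 + 11*Q(-2, -4) = 13 + 11*(2*(-48 - 7*(-2) + 7*(-4) - 2*(-4))/(6 - 2)) = 13 + 11*(2*(-48 + 14 - 28 + 8)/4) = 13 + 11*(2*(¼)*(-54)) = 13 + 11*(-27) = 13 - 297 = -284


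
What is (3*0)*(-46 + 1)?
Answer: 0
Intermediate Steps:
(3*0)*(-46 + 1) = 0*(-45) = 0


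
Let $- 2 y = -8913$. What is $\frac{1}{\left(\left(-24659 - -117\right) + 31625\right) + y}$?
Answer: $\frac{2}{23079} \approx 8.6659 \cdot 10^{-5}$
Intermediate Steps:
$y = \frac{8913}{2}$ ($y = \left(- \frac{1}{2}\right) \left(-8913\right) = \frac{8913}{2} \approx 4456.5$)
$\frac{1}{\left(\left(-24659 - -117\right) + 31625\right) + y} = \frac{1}{\left(\left(-24659 - -117\right) + 31625\right) + \frac{8913}{2}} = \frac{1}{\left(\left(-24659 + 117\right) + 31625\right) + \frac{8913}{2}} = \frac{1}{\left(-24542 + 31625\right) + \frac{8913}{2}} = \frac{1}{7083 + \frac{8913}{2}} = \frac{1}{\frac{23079}{2}} = \frac{2}{23079}$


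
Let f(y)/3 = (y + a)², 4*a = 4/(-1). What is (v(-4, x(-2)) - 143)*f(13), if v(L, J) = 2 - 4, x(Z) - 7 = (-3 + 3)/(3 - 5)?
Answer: -62640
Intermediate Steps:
x(Z) = 7 (x(Z) = 7 + (-3 + 3)/(3 - 5) = 7 + 0/(-2) = 7 + 0*(-½) = 7 + 0 = 7)
a = -1 (a = (4/(-1))/4 = (4*(-1))/4 = (¼)*(-4) = -1)
v(L, J) = -2
f(y) = 3*(-1 + y)² (f(y) = 3*(y - 1)² = 3*(-1 + y)²)
(v(-4, x(-2)) - 143)*f(13) = (-2 - 143)*(3*(-1 + 13)²) = -435*12² = -435*144 = -145*432 = -62640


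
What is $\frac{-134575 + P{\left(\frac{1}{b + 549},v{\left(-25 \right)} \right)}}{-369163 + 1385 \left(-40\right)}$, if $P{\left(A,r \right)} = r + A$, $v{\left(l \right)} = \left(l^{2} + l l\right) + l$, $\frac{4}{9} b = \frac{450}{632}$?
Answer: $\frac{92806398086}{295479290043} \approx 0.31409$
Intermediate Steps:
$b = \frac{2025}{1264}$ ($b = \frac{9 \cdot \frac{450}{632}}{4} = \frac{9 \cdot 450 \cdot \frac{1}{632}}{4} = \frac{9}{4} \cdot \frac{225}{316} = \frac{2025}{1264} \approx 1.6021$)
$v{\left(l \right)} = l + 2 l^{2}$ ($v{\left(l \right)} = \left(l^{2} + l^{2}\right) + l = 2 l^{2} + l = l + 2 l^{2}$)
$P{\left(A,r \right)} = A + r$
$\frac{-134575 + P{\left(\frac{1}{b + 549},v{\left(-25 \right)} \right)}}{-369163 + 1385 \left(-40\right)} = \frac{-134575 - \left(- \frac{1}{\frac{2025}{1264} + 549} + 25 \left(1 + 2 \left(-25\right)\right)\right)}{-369163 + 1385 \left(-40\right)} = \frac{-134575 - \left(- \frac{1264}{695961} + 25 \left(1 - 50\right)\right)}{-369163 - 55400} = \frac{-134575 + \left(\frac{1264}{695961} - -1225\right)}{-424563} = \left(-134575 + \left(\frac{1264}{695961} + 1225\right)\right) \left(- \frac{1}{424563}\right) = \left(-134575 + \frac{852553489}{695961}\right) \left(- \frac{1}{424563}\right) = \left(- \frac{92806398086}{695961}\right) \left(- \frac{1}{424563}\right) = \frac{92806398086}{295479290043}$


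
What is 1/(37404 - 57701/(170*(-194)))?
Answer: 32980/1233641621 ≈ 2.6734e-5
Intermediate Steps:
1/(37404 - 57701/(170*(-194))) = 1/(37404 - 57701/(-32980)) = 1/(37404 - 57701*(-1/32980)) = 1/(37404 + 57701/32980) = 1/(1233641621/32980) = 32980/1233641621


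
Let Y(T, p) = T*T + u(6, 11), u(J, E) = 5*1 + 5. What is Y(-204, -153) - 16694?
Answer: 24932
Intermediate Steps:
u(J, E) = 10 (u(J, E) = 5 + 5 = 10)
Y(T, p) = 10 + T² (Y(T, p) = T*T + 10 = T² + 10 = 10 + T²)
Y(-204, -153) - 16694 = (10 + (-204)²) - 16694 = (10 + 41616) - 16694 = 41626 - 16694 = 24932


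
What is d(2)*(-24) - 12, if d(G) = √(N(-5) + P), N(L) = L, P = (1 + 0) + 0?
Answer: -12 - 48*I ≈ -12.0 - 48.0*I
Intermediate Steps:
P = 1 (P = 1 + 0 = 1)
d(G) = 2*I (d(G) = √(-5 + 1) = √(-4) = 2*I)
d(2)*(-24) - 12 = (2*I)*(-24) - 12 = -48*I - 12 = -12 - 48*I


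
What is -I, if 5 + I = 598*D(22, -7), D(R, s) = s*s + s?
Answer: -25111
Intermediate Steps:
D(R, s) = s + s² (D(R, s) = s² + s = s + s²)
I = 25111 (I = -5 + 598*(-7*(1 - 7)) = -5 + 598*(-7*(-6)) = -5 + 598*42 = -5 + 25116 = 25111)
-I = -1*25111 = -25111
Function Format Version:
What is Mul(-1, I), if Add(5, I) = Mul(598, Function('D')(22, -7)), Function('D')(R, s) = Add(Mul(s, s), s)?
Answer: -25111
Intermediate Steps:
Function('D')(R, s) = Add(s, Pow(s, 2)) (Function('D')(R, s) = Add(Pow(s, 2), s) = Add(s, Pow(s, 2)))
I = 25111 (I = Add(-5, Mul(598, Mul(-7, Add(1, -7)))) = Add(-5, Mul(598, Mul(-7, -6))) = Add(-5, Mul(598, 42)) = Add(-5, 25116) = 25111)
Mul(-1, I) = Mul(-1, 25111) = -25111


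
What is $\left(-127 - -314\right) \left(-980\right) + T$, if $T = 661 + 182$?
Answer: $-182417$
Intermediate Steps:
$T = 843$
$\left(-127 - -314\right) \left(-980\right) + T = \left(-127 - -314\right) \left(-980\right) + 843 = \left(-127 + 314\right) \left(-980\right) + 843 = 187 \left(-980\right) + 843 = -183260 + 843 = -182417$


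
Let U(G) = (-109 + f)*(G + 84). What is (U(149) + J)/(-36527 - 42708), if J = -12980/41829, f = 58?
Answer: 497066987/3314320815 ≈ 0.14998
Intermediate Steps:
J = -12980/41829 (J = -12980*1/41829 = -12980/41829 ≈ -0.31031)
U(G) = -4284 - 51*G (U(G) = (-109 + 58)*(G + 84) = -51*(84 + G) = -4284 - 51*G)
(U(149) + J)/(-36527 - 42708) = ((-4284 - 51*149) - 12980/41829)/(-36527 - 42708) = ((-4284 - 7599) - 12980/41829)/(-79235) = (-11883 - 12980/41829)*(-1/79235) = -497066987/41829*(-1/79235) = 497066987/3314320815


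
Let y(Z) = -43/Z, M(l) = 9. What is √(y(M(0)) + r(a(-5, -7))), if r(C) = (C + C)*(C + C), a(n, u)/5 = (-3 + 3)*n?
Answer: I*√43/3 ≈ 2.1858*I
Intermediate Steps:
a(n, u) = 0 (a(n, u) = 5*((-3 + 3)*n) = 5*(0*n) = 5*0 = 0)
r(C) = 4*C² (r(C) = (2*C)*(2*C) = 4*C²)
√(y(M(0)) + r(a(-5, -7))) = √(-43/9 + 4*0²) = √(-43*⅑ + 4*0) = √(-43/9 + 0) = √(-43/9) = I*√43/3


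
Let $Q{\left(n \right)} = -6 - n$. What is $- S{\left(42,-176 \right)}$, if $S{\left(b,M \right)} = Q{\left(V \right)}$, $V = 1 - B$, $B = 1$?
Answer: $6$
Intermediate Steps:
$V = 0$ ($V = 1 - 1 = 0$)
$S{\left(b,M \right)} = -6$ ($S{\left(b,M \right)} = -6 - 0 = -6 + 0 = -6$)
$- S{\left(42,-176 \right)} = \left(-1\right) \left(-6\right) = 6$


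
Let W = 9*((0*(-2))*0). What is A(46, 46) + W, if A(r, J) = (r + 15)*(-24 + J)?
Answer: 1342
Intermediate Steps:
A(r, J) = (-24 + J)*(15 + r) (A(r, J) = (15 + r)*(-24 + J) = (-24 + J)*(15 + r))
W = 0 (W = 9*(0*0) = 9*0 = 0)
A(46, 46) + W = (-360 - 24*46 + 15*46 + 46*46) + 0 = (-360 - 1104 + 690 + 2116) + 0 = 1342 + 0 = 1342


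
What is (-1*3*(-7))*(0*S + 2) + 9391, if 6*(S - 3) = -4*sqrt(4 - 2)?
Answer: 9433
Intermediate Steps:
S = 3 - 2*sqrt(2)/3 (S = 3 + (-4*sqrt(4 - 2))/6 = 3 + (-4*sqrt(2))/6 = 3 - 2*sqrt(2)/3 ≈ 2.0572)
(-1*3*(-7))*(0*S + 2) + 9391 = (-1*3*(-7))*(0*(3 - 2*sqrt(2)/3) + 2) + 9391 = (-3*(-7))*(0 + 2) + 9391 = 21*2 + 9391 = 42 + 9391 = 9433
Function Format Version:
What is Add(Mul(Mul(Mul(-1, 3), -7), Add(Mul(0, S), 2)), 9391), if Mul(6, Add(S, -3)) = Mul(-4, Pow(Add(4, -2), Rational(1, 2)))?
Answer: 9433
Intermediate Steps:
S = Add(3, Mul(Rational(-2, 3), Pow(2, Rational(1, 2)))) (S = Add(3, Mul(Rational(1, 6), Mul(-4, Pow(Add(4, -2), Rational(1, 2))))) = Add(3, Mul(Rational(1, 6), Mul(-4, Pow(2, Rational(1, 2))))) = Add(3, Mul(Rational(-2, 3), Pow(2, Rational(1, 2)))) ≈ 2.0572)
Add(Mul(Mul(Mul(-1, 3), -7), Add(Mul(0, S), 2)), 9391) = Add(Mul(Mul(Mul(-1, 3), -7), Add(Mul(0, Add(3, Mul(Rational(-2, 3), Pow(2, Rational(1, 2))))), 2)), 9391) = Add(Mul(Mul(-3, -7), Add(0, 2)), 9391) = Add(Mul(21, 2), 9391) = Add(42, 9391) = 9433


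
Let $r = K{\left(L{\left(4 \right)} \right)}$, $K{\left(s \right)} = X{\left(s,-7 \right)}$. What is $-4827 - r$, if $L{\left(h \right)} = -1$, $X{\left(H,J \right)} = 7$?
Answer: $-4834$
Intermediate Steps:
$K{\left(s \right)} = 7$
$r = 7$
$-4827 - r = -4827 - 7 = -4834$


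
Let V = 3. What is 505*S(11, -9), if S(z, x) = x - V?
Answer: -6060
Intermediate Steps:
S(z, x) = -3 + x (S(z, x) = x - 1*3 = x - 3 = -3 + x)
505*S(11, -9) = 505*(-3 - 9) = 505*(-12) = -6060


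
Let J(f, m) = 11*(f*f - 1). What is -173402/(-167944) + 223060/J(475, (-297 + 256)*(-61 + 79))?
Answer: 4176980089/3721555068 ≈ 1.1224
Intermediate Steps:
J(f, m) = -11 + 11*f**2 (J(f, m) = 11*(f**2 - 1) = 11*(-1 + f**2) = -11 + 11*f**2)
-173402/(-167944) + 223060/J(475, (-297 + 256)*(-61 + 79)) = -173402/(-167944) + 223060/(-11 + 11*475**2) = -173402*(-1/167944) + 223060/(-11 + 11*225625) = 86701/83972 + 223060/(-11 + 2481875) = 86701/83972 + 223060/2481864 = 86701/83972 + 223060*(1/2481864) = 86701/83972 + 55765/620466 = 4176980089/3721555068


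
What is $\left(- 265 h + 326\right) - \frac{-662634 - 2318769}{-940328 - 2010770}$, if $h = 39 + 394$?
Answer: $- \frac{11643609085}{101762} \approx -1.1442 \cdot 10^{5}$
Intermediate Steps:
$h = 433$
$\left(- 265 h + 326\right) - \frac{-662634 - 2318769}{-940328 - 2010770} = \left(\left(-265\right) 433 + 326\right) - \frac{-662634 - 2318769}{-940328 - 2010770} = \left(-114745 + 326\right) - - \frac{2981403}{-2951098} = -114419 - \left(-2981403\right) \left(- \frac{1}{2951098}\right) = -114419 - \frac{102807}{101762} = - \frac{11643609085}{101762}$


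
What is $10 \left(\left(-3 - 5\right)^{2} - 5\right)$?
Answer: $590$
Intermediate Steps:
$10 \left(\left(-3 - 5\right)^{2} - 5\right) = 10 \left(\left(-8\right)^{2} - 5\right) = 10 \left(64 - 5\right) = 10 \cdot 59 = 590$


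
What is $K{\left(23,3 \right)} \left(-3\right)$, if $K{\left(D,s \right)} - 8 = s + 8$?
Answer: $-57$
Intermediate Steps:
$K{\left(D,s \right)} = 16 + s$ ($K{\left(D,s \right)} = 8 + \left(s + 8\right) = 8 + \left(8 + s\right) = 16 + s$)
$K{\left(23,3 \right)} \left(-3\right) = \left(16 + 3\right) \left(-3\right) = 19 \left(-3\right) = -57$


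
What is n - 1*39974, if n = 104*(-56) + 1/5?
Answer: -228989/5 ≈ -45798.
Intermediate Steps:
n = -29119/5 (n = -5824 + ⅕ = -29119/5 ≈ -5823.8)
n - 1*39974 = -29119/5 - 1*39974 = -29119/5 - 39974 = -228989/5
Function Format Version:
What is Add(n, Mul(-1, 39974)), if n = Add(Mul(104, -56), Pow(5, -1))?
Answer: Rational(-228989, 5) ≈ -45798.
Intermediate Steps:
n = Rational(-29119, 5) (n = Add(-5824, Rational(1, 5)) = Rational(-29119, 5) ≈ -5823.8)
Add(n, Mul(-1, 39974)) = Add(Rational(-29119, 5), Mul(-1, 39974)) = Add(Rational(-29119, 5), -39974) = Rational(-228989, 5)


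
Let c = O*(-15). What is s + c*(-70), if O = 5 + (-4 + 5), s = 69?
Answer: 6369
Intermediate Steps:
O = 6 (O = 5 + 1 = 6)
c = -90 (c = 6*(-15) = -90)
s + c*(-70) = 69 - 90*(-70) = 69 + 6300 = 6369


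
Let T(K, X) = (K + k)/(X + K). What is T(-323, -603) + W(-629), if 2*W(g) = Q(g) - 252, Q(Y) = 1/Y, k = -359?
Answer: -72960689/582454 ≈ -125.26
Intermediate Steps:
T(K, X) = (-359 + K)/(K + X) (T(K, X) = (K - 359)/(X + K) = (-359 + K)/(K + X))
W(g) = -126 + 1/(2*g) (W(g) = (1/g - 252)/2 = (-252 + 1/g)/2 = -126 + 1/(2*g))
T(-323, -603) + W(-629) = (-359 - 323)/(-323 - 603) + (-126 + (1/2)/(-629)) = -682/(-926) + (-126 + (1/2)*(-1/629)) = -1/926*(-682) + (-126 - 1/1258) = 341/463 - 158509/1258 = -72960689/582454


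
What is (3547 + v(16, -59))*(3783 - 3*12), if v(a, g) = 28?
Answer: 13395525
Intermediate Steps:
(3547 + v(16, -59))*(3783 - 3*12) = (3547 + 28)*(3783 - 3*12) = 3575*(3783 - 36) = 3575*3747 = 13395525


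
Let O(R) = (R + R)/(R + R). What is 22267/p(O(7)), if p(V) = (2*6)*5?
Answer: 22267/60 ≈ 371.12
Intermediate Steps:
O(R) = 1 (O(R) = (2*R)/((2*R)) = (2*R)*(1/(2*R)) = 1)
p(V) = 60 (p(V) = 12*5 = 60)
22267/p(O(7)) = 22267/60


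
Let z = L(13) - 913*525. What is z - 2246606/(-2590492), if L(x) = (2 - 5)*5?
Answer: -620862094337/1295246 ≈ -4.7934e+5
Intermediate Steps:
L(x) = -15 (L(x) = -3*5 = -15)
z = -479340 (z = -15 - 913*525 = -15 - 479325 = -479340)
z - 2246606/(-2590492) = -479340 - 2246606/(-2590492) = -479340 - 2246606*(-1)/2590492 = -479340 - 1*(-1123303/1295246) = -479340 + 1123303/1295246 = -620862094337/1295246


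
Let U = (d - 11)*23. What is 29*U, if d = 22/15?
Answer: -95381/15 ≈ -6358.7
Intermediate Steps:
d = 22/15 (d = 22*(1/15) = 22/15 ≈ 1.4667)
U = -3289/15 (U = (22/15 - 11)*23 = -143/15*23 = -3289/15 ≈ -219.27)
29*U = 29*(-3289/15) = -95381/15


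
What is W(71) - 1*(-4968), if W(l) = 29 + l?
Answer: 5068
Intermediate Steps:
W(71) - 1*(-4968) = (29 + 71) - 1*(-4968) = 100 + 4968 = 5068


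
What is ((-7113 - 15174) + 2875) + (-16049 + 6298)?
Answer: -29163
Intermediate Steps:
((-7113 - 15174) + 2875) + (-16049 + 6298) = (-22287 + 2875) - 9751 = -19412 - 9751 = -29163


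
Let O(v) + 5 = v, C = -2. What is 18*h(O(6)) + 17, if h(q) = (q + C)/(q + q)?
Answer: 8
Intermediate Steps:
O(v) = -5 + v
h(q) = (-2 + q)/(2*q) (h(q) = (q - 2)/(q + q) = (-2 + q)/((2*q)) = (-2 + q)*(1/(2*q)) = (-2 + q)/(2*q))
18*h(O(6)) + 17 = 18*((-2 + (-5 + 6))/(2*(-5 + 6))) + 17 = 18*((1/2)*(-2 + 1)/1) + 17 = 18*((1/2)*1*(-1)) + 17 = 18*(-1/2) + 17 = -9 + 17 = 8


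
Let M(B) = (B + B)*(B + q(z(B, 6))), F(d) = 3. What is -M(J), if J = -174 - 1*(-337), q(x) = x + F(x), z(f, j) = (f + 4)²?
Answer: -9145930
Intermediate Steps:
z(f, j) = (4 + f)²
q(x) = 3 + x (q(x) = x + 3 = 3 + x)
J = 163 (J = -174 + 337 = 163)
M(B) = 2*B*(3 + B + (4 + B)²) (M(B) = (B + B)*(B + (3 + (4 + B)²)) = (2*B)*(3 + B + (4 + B)²) = 2*B*(3 + B + (4 + B)²))
-M(J) = -2*163*(3 + 163 + (4 + 163)²) = -2*163*(3 + 163 + 167²) = -2*163*(3 + 163 + 27889) = -2*163*28055 = -1*9145930 = -9145930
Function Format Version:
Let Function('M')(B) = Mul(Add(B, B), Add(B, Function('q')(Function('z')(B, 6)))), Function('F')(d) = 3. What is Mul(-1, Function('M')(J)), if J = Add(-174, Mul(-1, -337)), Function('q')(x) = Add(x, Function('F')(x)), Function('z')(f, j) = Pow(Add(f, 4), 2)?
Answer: -9145930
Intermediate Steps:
Function('z')(f, j) = Pow(Add(4, f), 2)
Function('q')(x) = Add(3, x) (Function('q')(x) = Add(x, 3) = Add(3, x))
J = 163 (J = Add(-174, 337) = 163)
Function('M')(B) = Mul(2, B, Add(3, B, Pow(Add(4, B), 2))) (Function('M')(B) = Mul(Add(B, B), Add(B, Add(3, Pow(Add(4, B), 2)))) = Mul(Mul(2, B), Add(3, B, Pow(Add(4, B), 2))) = Mul(2, B, Add(3, B, Pow(Add(4, B), 2))))
Mul(-1, Function('M')(J)) = Mul(-1, Mul(2, 163, Add(3, 163, Pow(Add(4, 163), 2)))) = Mul(-1, Mul(2, 163, Add(3, 163, Pow(167, 2)))) = Mul(-1, Mul(2, 163, Add(3, 163, 27889))) = Mul(-1, Mul(2, 163, 28055)) = Mul(-1, 9145930) = -9145930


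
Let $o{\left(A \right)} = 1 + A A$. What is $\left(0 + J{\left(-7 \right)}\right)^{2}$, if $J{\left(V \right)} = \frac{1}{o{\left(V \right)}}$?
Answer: $\frac{1}{2500} \approx 0.0004$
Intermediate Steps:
$o{\left(A \right)} = 1 + A^{2}$
$J{\left(V \right)} = \frac{1}{1 + V^{2}}$
$\left(0 + J{\left(-7 \right)}\right)^{2} = \left(0 + \frac{1}{1 + \left(-7\right)^{2}}\right)^{2} = \left(0 + \frac{1}{1 + 49}\right)^{2} = \left(0 + \frac{1}{50}\right)^{2} = \left(\frac{1}{50}\right)^{2} = \frac{1}{2500}$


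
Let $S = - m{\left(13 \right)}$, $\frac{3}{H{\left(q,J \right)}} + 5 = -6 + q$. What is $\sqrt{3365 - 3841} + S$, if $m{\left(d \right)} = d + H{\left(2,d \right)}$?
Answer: $- \frac{38}{3} + 2 i \sqrt{119} \approx -12.667 + 21.817 i$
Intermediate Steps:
$H{\left(q,J \right)} = \frac{3}{-11 + q}$ ($H{\left(q,J \right)} = \frac{3}{-5 + \left(-6 + q\right)} = \frac{3}{-11 + q}$)
$m{\left(d \right)} = - \frac{1}{3} + d$ ($m{\left(d \right)} = d + \frac{3}{-11 + 2} = d + \frac{3}{-9} = d + 3 \left(- \frac{1}{9}\right) = d - \frac{1}{3} = - \frac{1}{3} + d$)
$S = - \frac{38}{3}$ ($S = - (- \frac{1}{3} + 13) = \left(-1\right) \frac{38}{3} = - \frac{38}{3} \approx -12.667$)
$\sqrt{3365 - 3841} + S = \sqrt{3365 - 3841} - \frac{38}{3} = \sqrt{-476} - \frac{38}{3} = 2 i \sqrt{119} - \frac{38}{3} = - \frac{38}{3} + 2 i \sqrt{119}$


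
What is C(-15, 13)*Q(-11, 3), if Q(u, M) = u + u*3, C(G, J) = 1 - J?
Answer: 528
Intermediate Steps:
Q(u, M) = 4*u (Q(u, M) = u + 3*u = 4*u)
C(-15, 13)*Q(-11, 3) = (1 - 1*13)*(4*(-11)) = (1 - 13)*(-44) = -12*(-44) = 528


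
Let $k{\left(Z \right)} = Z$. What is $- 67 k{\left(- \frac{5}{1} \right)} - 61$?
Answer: $274$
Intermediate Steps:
$- 67 k{\left(- \frac{5}{1} \right)} - 61 = - 67 \left(- \frac{5}{1}\right) - 61 = - 67 \left(\left(-5\right) 1\right) - 61 = \left(-67\right) \left(-5\right) - 61 = 335 - 61 = 274$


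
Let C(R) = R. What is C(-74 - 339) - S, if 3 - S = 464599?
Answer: 464183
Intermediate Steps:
S = -464596 (S = 3 - 1*464599 = 3 - 464599 = -464596)
C(-74 - 339) - S = (-74 - 339) - 1*(-464596) = -413 + 464596 = 464183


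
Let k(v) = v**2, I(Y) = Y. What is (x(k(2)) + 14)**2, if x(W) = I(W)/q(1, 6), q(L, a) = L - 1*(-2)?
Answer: 2116/9 ≈ 235.11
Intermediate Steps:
q(L, a) = 2 + L (q(L, a) = L + 2 = 2 + L)
x(W) = W/3 (x(W) = W/(2 + 1) = W/3)
(x(k(2)) + 14)**2 = ((1/3)*2**2 + 14)**2 = ((1/3)*4 + 14)**2 = (4/3 + 14)**2 = (46/3)**2 = 2116/9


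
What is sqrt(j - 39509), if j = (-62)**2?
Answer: I*sqrt(35665) ≈ 188.85*I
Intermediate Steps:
j = 3844
sqrt(j - 39509) = sqrt(3844 - 39509) = sqrt(-35665) = I*sqrt(35665)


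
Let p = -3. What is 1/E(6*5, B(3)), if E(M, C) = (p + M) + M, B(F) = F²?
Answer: 1/57 ≈ 0.017544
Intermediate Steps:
E(M, C) = -3 + 2*M (E(M, C) = (-3 + M) + M = -3 + 2*M)
1/E(6*5, B(3)) = 1/(-3 + 2*(6*5)) = 1/(-3 + 2*30) = 1/(-3 + 60) = 1/57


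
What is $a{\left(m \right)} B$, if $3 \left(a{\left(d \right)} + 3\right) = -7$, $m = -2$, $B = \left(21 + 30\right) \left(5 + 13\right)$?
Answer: $-4896$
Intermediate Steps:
$B = 918$ ($B = 51 \cdot 18 = 918$)
$a{\left(d \right)} = - \frac{16}{3}$ ($a{\left(d \right)} = -3 + \frac{1}{3} \left(-7\right) = -3 - \frac{7}{3} = - \frac{16}{3}$)
$a{\left(m \right)} B = \left(- \frac{16}{3}\right) 918 = -4896$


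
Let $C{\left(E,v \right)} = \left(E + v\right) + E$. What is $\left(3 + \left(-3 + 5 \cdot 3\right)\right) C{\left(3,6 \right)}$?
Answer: $180$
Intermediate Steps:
$C{\left(E,v \right)} = v + 2 E$
$\left(3 + \left(-3 + 5 \cdot 3\right)\right) C{\left(3,6 \right)} = \left(3 + \left(-3 + 5 \cdot 3\right)\right) \left(6 + 2 \cdot 3\right) = \left(3 + \left(-3 + 15\right)\right) \left(6 + 6\right) = \left(3 + 12\right) 12 = 15 \cdot 12 = 180$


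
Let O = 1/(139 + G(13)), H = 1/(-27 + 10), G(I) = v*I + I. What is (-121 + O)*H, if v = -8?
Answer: 5807/816 ≈ 7.1164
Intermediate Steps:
G(I) = -7*I (G(I) = -8*I + I = -7*I)
H = -1/17 (H = 1/(-17) = -1/17 ≈ -0.058824)
O = 1/48 (O = 1/(139 - 7*13) = 1/(139 - 91) = 1/48 ≈ 0.020833)
(-121 + O)*H = (-121 + 1/48)*(-1/17) = -5807/48*(-1/17) = 5807/816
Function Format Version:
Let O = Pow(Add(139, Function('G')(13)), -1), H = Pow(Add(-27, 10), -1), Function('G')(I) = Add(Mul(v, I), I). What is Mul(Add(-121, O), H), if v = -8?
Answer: Rational(5807, 816) ≈ 7.1164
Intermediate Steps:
Function('G')(I) = Mul(-7, I) (Function('G')(I) = Add(Mul(-8, I), I) = Mul(-7, I))
H = Rational(-1, 17) (H = Pow(-17, -1) = Rational(-1, 17) ≈ -0.058824)
O = Rational(1, 48) (O = Pow(Add(139, Mul(-7, 13)), -1) = Pow(Add(139, -91), -1) = Pow(48, -1) = Rational(1, 48) ≈ 0.020833)
Mul(Add(-121, O), H) = Mul(Add(-121, Rational(1, 48)), Rational(-1, 17)) = Mul(Rational(-5807, 48), Rational(-1, 17)) = Rational(5807, 816)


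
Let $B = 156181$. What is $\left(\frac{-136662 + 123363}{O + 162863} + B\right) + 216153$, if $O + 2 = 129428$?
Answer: $\frac{108829119227}{292289} \approx 3.7233 \cdot 10^{5}$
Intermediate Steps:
$O = 129426$ ($O = -2 + 129428 = 129426$)
$\left(\frac{-136662 + 123363}{O + 162863} + B\right) + 216153 = \left(\frac{-136662 + 123363}{129426 + 162863} + 156181\right) + 216153 = \left(- \frac{13299}{292289} + 156181\right) + 216153 = \frac{45649975010}{292289} + 216153 = \frac{108829119227}{292289}$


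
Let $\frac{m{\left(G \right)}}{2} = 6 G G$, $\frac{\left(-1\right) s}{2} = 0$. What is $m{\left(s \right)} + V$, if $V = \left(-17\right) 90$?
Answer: $-1530$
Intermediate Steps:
$V = -1530$
$s = 0$ ($s = \left(-2\right) 0 = 0$)
$m{\left(G \right)} = 12 G^{2}$ ($m{\left(G \right)} = 2 \cdot 6 G G = 2 \cdot 6 G^{2} = 12 G^{2}$)
$m{\left(s \right)} + V = 12 \cdot 0^{2} - 1530 = 12 \cdot 0 - 1530 = 0 - 1530 = -1530$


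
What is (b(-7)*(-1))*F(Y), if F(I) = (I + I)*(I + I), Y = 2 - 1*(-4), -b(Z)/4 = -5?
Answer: -2880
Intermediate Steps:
b(Z) = 20 (b(Z) = -4*(-5) = 20)
Y = 6 (Y = 2 + 4 = 6)
F(I) = 4*I**2 (F(I) = (2*I)*(2*I) = 4*I**2)
(b(-7)*(-1))*F(Y) = (20*(-1))*(4*6**2) = -80*36 = -20*144 = -2880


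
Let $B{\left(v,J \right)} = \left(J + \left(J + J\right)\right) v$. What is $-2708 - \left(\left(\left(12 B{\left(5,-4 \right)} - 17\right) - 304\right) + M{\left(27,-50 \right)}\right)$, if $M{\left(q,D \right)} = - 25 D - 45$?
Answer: $-2872$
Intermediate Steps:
$M{\left(q,D \right)} = -45 - 25 D$
$B{\left(v,J \right)} = 3 J v$ ($B{\left(v,J \right)} = \left(J + 2 J\right) v = 3 J v$)
$-2708 - \left(\left(\left(12 B{\left(5,-4 \right)} - 17\right) - 304\right) + M{\left(27,-50 \right)}\right) = -2708 - \left(\left(\left(12 \cdot 3 \left(-4\right) 5 - 17\right) - 304\right) - -1205\right) = -2708 - \left(\left(\left(12 \left(-60\right) - 17\right) - 304\right) + \left(-45 + 1250\right)\right) = -2708 - \left(\left(\left(-720 - 17\right) - 304\right) + 1205\right) = -2708 - \left(\left(-737 - 304\right) + 1205\right) = -2708 - \left(-1041 + 1205\right) = -2708 - 164 = -2872$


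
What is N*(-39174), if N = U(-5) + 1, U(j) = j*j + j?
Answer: -822654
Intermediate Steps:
U(j) = j + j² (U(j) = j² + j = j + j²)
N = 21 (N = -5*(1 - 5) + 1 = -5*(-4) + 1 = 20 + 1 = 21)
N*(-39174) = 21*(-39174) = -822654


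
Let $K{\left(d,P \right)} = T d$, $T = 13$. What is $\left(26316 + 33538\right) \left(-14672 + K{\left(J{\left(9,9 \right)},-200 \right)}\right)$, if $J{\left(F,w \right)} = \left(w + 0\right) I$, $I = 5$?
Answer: $-843163298$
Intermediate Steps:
$J{\left(F,w \right)} = 5 w$ ($J{\left(F,w \right)} = \left(w + 0\right) 5 = w 5 = 5 w$)
$K{\left(d,P \right)} = 13 d$
$\left(26316 + 33538\right) \left(-14672 + K{\left(J{\left(9,9 \right)},-200 \right)}\right) = \left(26316 + 33538\right) \left(-14672 + 13 \cdot 5 \cdot 9\right) = 59854 \left(-14672 + 13 \cdot 45\right) = 59854 \left(-14672 + 585\right) = 59854 \left(-14087\right) = -843163298$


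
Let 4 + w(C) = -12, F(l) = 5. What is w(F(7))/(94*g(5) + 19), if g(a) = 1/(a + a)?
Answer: -40/71 ≈ -0.56338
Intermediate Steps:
g(a) = 1/(2*a)
w(C) = -16 (w(C) = -4 - 12 = -16)
w(F(7))/(94*g(5) + 19) = -16/(94*((½)/5) + 19) = -16/(94*((½)*(⅕)) + 19) = -16/(94*(⅒) + 19) = -16/(47/5 + 19) = -16/142/5 = -16*5/142 = -40/71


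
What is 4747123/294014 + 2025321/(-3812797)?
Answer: 17504343604537/1121015697158 ≈ 15.615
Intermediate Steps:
4747123/294014 + 2025321/(-3812797) = 4747123*(1/294014) + 2025321*(-1/3812797) = 4747123/294014 - 2025321/3812797 = 17504343604537/1121015697158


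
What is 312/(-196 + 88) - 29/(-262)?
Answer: -6551/2358 ≈ -2.7782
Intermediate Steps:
312/(-196 + 88) - 29/(-262) = 312/(-108) - 29*(-1/262) = 312*(-1/108) + 29/262 = -26/9 + 29/262 = -6551/2358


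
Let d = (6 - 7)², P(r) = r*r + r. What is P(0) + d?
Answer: 1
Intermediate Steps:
P(r) = r + r² (P(r) = r² + r = r + r²)
d = 1 (d = (-1)² = 1)
P(0) + d = 0*(1 + 0) + 1 = 0*1 + 1 = 0 + 1 = 1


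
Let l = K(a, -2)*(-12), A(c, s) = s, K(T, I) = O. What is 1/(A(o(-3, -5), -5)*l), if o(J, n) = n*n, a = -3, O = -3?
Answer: -1/180 ≈ -0.0055556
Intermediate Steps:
K(T, I) = -3
o(J, n) = n²
l = 36 (l = -3*(-12) = 36)
1/(A(o(-3, -5), -5)*l) = 1/(-5*36) = -⅕*1/36 = -1/180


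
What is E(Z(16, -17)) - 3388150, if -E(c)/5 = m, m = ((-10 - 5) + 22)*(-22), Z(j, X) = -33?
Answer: -3387380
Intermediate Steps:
m = -154 (m = (-15 + 22)*(-22) = 7*(-22) = -154)
E(c) = 770 (E(c) = -5*(-154) = 770)
E(Z(16, -17)) - 3388150 = 770 - 3388150 = -3387380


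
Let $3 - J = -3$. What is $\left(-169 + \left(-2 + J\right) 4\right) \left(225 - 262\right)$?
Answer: $5661$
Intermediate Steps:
$J = 6$ ($J = 3 - -3 = 3 + 3 = 6$)
$\left(-169 + \left(-2 + J\right) 4\right) \left(225 - 262\right) = \left(-169 + \left(-2 + 6\right) 4\right) \left(225 - 262\right) = \left(-169 + 4 \cdot 4\right) \left(-37\right) = \left(-169 + 16\right) \left(-37\right) = \left(-153\right) \left(-37\right) = 5661$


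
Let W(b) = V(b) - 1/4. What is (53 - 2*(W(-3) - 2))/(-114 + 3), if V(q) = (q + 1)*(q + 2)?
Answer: -107/222 ≈ -0.48198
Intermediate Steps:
V(q) = (1 + q)*(2 + q)
W(b) = 7/4 + b² + 3*b (W(b) = (2 + b² + 3*b) - 1/4 = (2 + b² + 3*b) - 1*¼ = (2 + b² + 3*b) - ¼ = 7/4 + b² + 3*b)
(53 - 2*(W(-3) - 2))/(-114 + 3) = (53 - 2*((7/4 + (-3)² + 3*(-3)) - 2))/(-114 + 3) = (53 - 2*((7/4 + 9 - 9) - 2))/(-111) = -(53 - 2*(7/4 - 2))/111 = -(53 - 2*(-¼))/111 = -(53 + ½)/111 = -1/111*107/2 = -107/222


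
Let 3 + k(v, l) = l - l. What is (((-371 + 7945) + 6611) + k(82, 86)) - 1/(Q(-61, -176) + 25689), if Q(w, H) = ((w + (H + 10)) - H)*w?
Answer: 408441599/28800 ≈ 14182.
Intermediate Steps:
k(v, l) = -3 (k(v, l) = -3 + (l - l) = -3 + 0 = -3)
Q(w, H) = w*(10 + w) (Q(w, H) = ((w + (10 + H)) - H)*w = ((10 + H + w) - H)*w = (10 + w)*w = w*(10 + w))
(((-371 + 7945) + 6611) + k(82, 86)) - 1/(Q(-61, -176) + 25689) = (((-371 + 7945) + 6611) - 3) - 1/(-61*(10 - 61) + 25689) = ((7574 + 6611) - 3) - 1/(-61*(-51) + 25689) = (14185 - 3) - 1/(3111 + 25689) = 14182 - 1/28800 = 408441599/28800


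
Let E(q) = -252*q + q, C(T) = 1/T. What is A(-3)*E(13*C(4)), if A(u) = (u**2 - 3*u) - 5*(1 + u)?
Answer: -22841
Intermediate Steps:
A(u) = -5 + u**2 - 8*u (A(u) = (u**2 - 3*u) + (-5 - 5*u) = -5 + u**2 - 8*u)
E(q) = -251*q
A(-3)*E(13*C(4)) = (-5 + (-3)**2 - 8*(-3))*(-3263/4) = (-5 + 9 + 24)*(-3263/4) = 28*(-251*13/4) = 28*(-3263/4) = -22841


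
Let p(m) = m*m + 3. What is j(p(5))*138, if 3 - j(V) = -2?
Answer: 690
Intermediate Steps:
p(m) = 3 + m² (p(m) = m² + 3 = 3 + m²)
j(V) = 5 (j(V) = 3 - 1*(-2) = 3 + 2 = 5)
j(p(5))*138 = 5*138 = 690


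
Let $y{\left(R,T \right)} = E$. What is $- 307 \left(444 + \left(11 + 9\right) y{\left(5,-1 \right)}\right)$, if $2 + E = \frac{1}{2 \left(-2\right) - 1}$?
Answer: $-122800$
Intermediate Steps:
$E = - \frac{11}{5}$ ($E = -2 + \frac{1}{2 \left(-2\right) - 1} = -2 + \frac{1}{-4 - 1} = -2 + \frac{1}{-5} = -2 - \frac{1}{5} = - \frac{11}{5} \approx -2.2$)
$y{\left(R,T \right)} = - \frac{11}{5}$
$- 307 \left(444 + \left(11 + 9\right) y{\left(5,-1 \right)}\right) = - 307 \left(444 + \left(11 + 9\right) \left(- \frac{11}{5}\right)\right) = - 307 \left(444 + 20 \left(- \frac{11}{5}\right)\right) = - 307 \left(444 - 44\right) = \left(-307\right) 400 = -122800$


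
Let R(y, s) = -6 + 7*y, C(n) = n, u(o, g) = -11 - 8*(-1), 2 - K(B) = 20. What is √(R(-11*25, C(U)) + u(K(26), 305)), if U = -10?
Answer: I*√1934 ≈ 43.977*I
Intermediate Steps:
K(B) = -18 (K(B) = 2 - 1*20 = 2 - 20 = -18)
u(o, g) = -3 (u(o, g) = -11 + 8 = -3)
√(R(-11*25, C(U)) + u(K(26), 305)) = √((-6 + 7*(-11*25)) - 3) = √((-6 + 7*(-275)) - 3) = √((-6 - 1925) - 3) = √(-1931 - 3) = √(-1934) = I*√1934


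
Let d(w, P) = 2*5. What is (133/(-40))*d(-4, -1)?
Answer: -133/4 ≈ -33.250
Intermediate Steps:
d(w, P) = 10
(133/(-40))*d(-4, -1) = (133/(-40))*10 = (133*(-1/40))*10 = -133/40*10 = -133/4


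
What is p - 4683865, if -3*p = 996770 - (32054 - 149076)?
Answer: -5055129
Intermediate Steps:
p = -371264 (p = -(996770 - (32054 - 149076))/3 = -(996770 - 1*(-117022))/3 = -(996770 + 117022)/3 = -1/3*1113792 = -371264)
p - 4683865 = -371264 - 4683865 = -5055129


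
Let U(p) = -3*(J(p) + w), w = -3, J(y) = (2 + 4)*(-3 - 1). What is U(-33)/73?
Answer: 81/73 ≈ 1.1096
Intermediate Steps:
J(y) = -24 (J(y) = 6*(-4) = -24)
U(p) = 81 (U(p) = -3*(-24 - 3) = -3*(-27) = 81)
U(-33)/73 = 81/73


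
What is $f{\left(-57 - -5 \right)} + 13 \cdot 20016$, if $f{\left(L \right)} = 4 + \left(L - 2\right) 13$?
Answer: $259510$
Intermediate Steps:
$f{\left(L \right)} = -22 + 13 L$ ($f{\left(L \right)} = 4 + \left(-2 + L\right) 13 = 4 + \left(-26 + 13 L\right) = -22 + 13 L$)
$f{\left(-57 - -5 \right)} + 13 \cdot 20016 = \left(-22 + 13 \left(-57 - -5\right)\right) + 13 \cdot 20016 = \left(-22 + 13 \left(-57 + 5\right)\right) + 260208 = \left(-22 + 13 \left(-52\right)\right) + 260208 = \left(-22 - 676\right) + 260208 = -698 + 260208 = 259510$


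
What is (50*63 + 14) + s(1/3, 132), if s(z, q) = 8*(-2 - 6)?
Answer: 3100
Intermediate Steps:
s(z, q) = -64 (s(z, q) = 8*(-8) = -64)
(50*63 + 14) + s(1/3, 132) = (50*63 + 14) - 64 = (3150 + 14) - 64 = 3164 - 64 = 3100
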